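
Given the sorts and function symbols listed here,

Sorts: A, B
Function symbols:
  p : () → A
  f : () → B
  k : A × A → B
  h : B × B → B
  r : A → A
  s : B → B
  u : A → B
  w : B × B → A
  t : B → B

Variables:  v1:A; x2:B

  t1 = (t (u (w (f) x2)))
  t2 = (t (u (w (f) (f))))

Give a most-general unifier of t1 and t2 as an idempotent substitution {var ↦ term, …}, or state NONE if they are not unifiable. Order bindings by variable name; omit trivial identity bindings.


{x2 ↦ (f)}


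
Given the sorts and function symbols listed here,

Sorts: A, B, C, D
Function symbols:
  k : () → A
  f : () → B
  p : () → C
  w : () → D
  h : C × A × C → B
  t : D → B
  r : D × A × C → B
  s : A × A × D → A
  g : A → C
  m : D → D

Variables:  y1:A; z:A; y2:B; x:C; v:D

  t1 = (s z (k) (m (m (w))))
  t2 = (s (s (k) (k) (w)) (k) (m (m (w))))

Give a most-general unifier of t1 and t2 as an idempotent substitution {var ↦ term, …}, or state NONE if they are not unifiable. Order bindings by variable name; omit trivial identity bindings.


{z ↦ (s (k) (k) (w))}


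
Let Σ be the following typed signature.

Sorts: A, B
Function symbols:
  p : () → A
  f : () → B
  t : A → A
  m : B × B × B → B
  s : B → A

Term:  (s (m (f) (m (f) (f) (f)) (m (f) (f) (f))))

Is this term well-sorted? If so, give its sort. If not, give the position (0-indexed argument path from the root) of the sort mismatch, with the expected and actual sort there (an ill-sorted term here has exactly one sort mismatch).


    (f) : B
      (f) : B
      (f) : B
      (f) : B
    (m (f) (f) (f)) : B
      (f) : B
      (f) : B
      (f) : B
    (m (f) (f) (f)) : B
  (m (f) (m (f) (f) (f)) (m (f) (f) (f))) : B
(s (m (f) (m (f) (f) (f)) (m (f) (f) (f)))) : A

well-sorted; sort = A


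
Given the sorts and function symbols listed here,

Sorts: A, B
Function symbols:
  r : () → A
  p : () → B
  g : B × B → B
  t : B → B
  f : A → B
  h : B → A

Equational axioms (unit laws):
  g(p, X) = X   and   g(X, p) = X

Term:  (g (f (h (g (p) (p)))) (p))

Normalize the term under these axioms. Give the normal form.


1. (g (f (h (g (p) (p)))) (p))  →  (f (h (g (p) (p))))
2. (f (h (g (p) (p))))  →  (f (h (p)))

normal form = (f (h (p)))


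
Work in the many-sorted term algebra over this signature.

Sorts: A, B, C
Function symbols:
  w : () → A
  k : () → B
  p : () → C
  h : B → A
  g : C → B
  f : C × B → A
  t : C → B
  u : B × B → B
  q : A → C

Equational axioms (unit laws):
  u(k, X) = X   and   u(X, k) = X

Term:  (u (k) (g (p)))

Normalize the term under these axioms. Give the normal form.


normal form = (g (p))

1. (u (k) (g (p)))  →  (g (p))


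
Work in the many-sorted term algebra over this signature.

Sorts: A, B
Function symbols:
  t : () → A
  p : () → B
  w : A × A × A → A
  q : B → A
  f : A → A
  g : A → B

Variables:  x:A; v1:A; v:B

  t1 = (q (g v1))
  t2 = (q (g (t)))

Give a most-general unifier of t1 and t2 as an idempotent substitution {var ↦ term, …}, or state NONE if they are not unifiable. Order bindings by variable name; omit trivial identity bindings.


{v1 ↦ (t)}


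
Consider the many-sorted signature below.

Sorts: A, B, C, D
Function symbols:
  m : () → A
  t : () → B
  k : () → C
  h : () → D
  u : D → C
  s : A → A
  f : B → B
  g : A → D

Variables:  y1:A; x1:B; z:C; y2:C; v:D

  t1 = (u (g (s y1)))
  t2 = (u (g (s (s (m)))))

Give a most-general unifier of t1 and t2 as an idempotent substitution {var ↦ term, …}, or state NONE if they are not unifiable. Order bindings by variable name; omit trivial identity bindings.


{y1 ↦ (s (m))}


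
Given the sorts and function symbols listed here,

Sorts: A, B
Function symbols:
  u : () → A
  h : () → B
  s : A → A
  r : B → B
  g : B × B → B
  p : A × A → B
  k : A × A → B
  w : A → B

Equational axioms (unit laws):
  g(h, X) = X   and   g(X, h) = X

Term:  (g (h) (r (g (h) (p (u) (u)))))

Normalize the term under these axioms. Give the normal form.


normal form = (r (p (u) (u)))

1. (g (h) (r (g (h) (p (u) (u)))))  →  (r (g (h) (p (u) (u))))
2. (r (g (h) (p (u) (u))))  →  (r (p (u) (u)))


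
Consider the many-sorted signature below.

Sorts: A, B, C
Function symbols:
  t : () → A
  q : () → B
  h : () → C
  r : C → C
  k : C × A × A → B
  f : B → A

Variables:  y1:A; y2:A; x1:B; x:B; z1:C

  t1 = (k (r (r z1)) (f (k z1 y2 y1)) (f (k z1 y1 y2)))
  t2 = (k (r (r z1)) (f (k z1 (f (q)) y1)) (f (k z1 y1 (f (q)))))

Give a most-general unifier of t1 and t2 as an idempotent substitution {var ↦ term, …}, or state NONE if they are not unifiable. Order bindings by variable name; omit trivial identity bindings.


{y2 ↦ (f (q))}


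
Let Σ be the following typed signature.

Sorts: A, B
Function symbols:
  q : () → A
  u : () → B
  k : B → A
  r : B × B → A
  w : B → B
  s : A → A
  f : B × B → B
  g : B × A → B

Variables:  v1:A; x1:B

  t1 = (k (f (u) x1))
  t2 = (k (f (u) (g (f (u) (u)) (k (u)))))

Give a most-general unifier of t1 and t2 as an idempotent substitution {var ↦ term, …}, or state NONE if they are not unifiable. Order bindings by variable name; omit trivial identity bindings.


{x1 ↦ (g (f (u) (u)) (k (u)))}


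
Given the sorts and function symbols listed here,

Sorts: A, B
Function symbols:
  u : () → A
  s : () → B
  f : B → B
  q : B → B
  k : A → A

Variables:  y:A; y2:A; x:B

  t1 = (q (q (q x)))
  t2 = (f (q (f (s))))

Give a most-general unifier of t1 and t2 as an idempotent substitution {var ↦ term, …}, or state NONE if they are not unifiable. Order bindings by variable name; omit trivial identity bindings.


NONE (not unifiable)

head clash or occurs-check failure — not unifiable


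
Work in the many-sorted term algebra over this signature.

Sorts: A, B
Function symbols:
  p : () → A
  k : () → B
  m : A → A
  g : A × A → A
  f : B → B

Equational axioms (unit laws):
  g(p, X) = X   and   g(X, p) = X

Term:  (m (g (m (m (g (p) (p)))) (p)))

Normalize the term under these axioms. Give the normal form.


normal form = (m (m (m (p))))

1. (m (g (m (m (g (p) (p)))) (p)))  →  (m (m (m (g (p) (p)))))
2. (m (m (m (g (p) (p)))))  →  (m (m (m (p))))


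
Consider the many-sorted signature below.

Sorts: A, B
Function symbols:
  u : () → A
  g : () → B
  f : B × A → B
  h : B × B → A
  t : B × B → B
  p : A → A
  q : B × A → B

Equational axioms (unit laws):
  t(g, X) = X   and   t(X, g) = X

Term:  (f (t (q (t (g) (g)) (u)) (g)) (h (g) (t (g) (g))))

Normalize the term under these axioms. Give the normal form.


1. (f (t (q (t (g) (g)) (u)) (g)) (h (g) (t (g) (g))))  →  (f (q (t (g) (g)) (u)) (h (g) (t (g) (g))))
2. (f (q (t (g) (g)) (u)) (h (g) (t (g) (g))))  →  (f (q (g) (u)) (h (g) (t (g) (g))))
3. (f (q (g) (u)) (h (g) (t (g) (g))))  →  (f (q (g) (u)) (h (g) (g)))

normal form = (f (q (g) (u)) (h (g) (g)))


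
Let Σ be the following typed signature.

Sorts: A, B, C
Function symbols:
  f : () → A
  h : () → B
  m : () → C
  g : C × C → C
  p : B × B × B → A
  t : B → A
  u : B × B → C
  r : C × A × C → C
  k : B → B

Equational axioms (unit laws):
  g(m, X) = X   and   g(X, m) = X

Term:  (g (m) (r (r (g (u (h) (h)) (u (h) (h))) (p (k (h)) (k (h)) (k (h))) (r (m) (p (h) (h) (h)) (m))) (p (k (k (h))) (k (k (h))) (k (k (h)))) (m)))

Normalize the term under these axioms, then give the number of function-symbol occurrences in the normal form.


1. (g (m) (r (r (g (u (h) (h)) (u (h) (h))) (p (k (h)) (k (h)) (k (h))) (r (m) (p (h) (h) (h)) (m))) (p (k (k (h))) (k (k (h))) (k (k (h)))) (m)))  →  (r (r (g (u (h) (h)) (u (h) (h))) (p (k (h)) (k (h)) (k (h))) (r (m) (p (h) (h) (h)) (m))) (p (k (k (h))) (k (k (h))) (k (k (h)))) (m))
normal form: (r (r (g (u (h) (h)) (u (h) (h))) (p (k (h)) (k (h)) (k (h))) (r (m) (p (h) (h) (h)) (m))) (p (k (k (h))) (k (k (h))) (k (k (h)))) (m))

size = 34


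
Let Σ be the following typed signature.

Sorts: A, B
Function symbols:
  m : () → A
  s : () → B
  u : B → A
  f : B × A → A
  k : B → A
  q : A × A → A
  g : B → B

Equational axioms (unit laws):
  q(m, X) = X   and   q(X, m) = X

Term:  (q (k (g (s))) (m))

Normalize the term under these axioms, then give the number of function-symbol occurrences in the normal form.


1. (q (k (g (s))) (m))  →  (k (g (s)))
normal form: (k (g (s)))

size = 3


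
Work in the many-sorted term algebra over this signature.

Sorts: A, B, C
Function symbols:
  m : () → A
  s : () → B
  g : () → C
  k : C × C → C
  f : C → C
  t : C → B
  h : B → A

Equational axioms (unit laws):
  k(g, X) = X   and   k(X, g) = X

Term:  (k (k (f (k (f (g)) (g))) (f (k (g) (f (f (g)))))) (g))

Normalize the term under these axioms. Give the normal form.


normal form = (k (f (f (g))) (f (f (f (g)))))

1. (k (k (f (k (f (g)) (g))) (f (k (g) (f (f (g)))))) (g))  →  (k (f (k (f (g)) (g))) (f (k (g) (f (f (g))))))
2. (k (f (k (f (g)) (g))) (f (k (g) (f (f (g))))))  →  (k (f (f (g))) (f (k (g) (f (f (g))))))
3. (k (f (f (g))) (f (k (g) (f (f (g))))))  →  (k (f (f (g))) (f (f (f (g)))))


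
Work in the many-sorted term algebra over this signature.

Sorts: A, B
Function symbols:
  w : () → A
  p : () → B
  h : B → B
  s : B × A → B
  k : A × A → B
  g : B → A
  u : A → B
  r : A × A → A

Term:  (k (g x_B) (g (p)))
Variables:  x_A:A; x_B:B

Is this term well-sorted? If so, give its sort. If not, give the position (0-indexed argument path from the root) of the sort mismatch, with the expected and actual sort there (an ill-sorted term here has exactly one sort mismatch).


    x_B : B
  (g x_B) : A
    (p) : B
  (g (p)) : A
(k (g x_B) (g (p))) : B

well-sorted; sort = B


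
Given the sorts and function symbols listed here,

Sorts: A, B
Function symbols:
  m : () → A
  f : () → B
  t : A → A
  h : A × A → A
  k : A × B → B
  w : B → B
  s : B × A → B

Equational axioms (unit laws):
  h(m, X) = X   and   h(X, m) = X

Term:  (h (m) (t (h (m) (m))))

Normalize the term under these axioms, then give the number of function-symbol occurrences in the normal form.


1. (h (m) (t (h (m) (m))))  →  (t (h (m) (m)))
2. (t (h (m) (m)))  →  (t (m))
normal form: (t (m))

size = 2


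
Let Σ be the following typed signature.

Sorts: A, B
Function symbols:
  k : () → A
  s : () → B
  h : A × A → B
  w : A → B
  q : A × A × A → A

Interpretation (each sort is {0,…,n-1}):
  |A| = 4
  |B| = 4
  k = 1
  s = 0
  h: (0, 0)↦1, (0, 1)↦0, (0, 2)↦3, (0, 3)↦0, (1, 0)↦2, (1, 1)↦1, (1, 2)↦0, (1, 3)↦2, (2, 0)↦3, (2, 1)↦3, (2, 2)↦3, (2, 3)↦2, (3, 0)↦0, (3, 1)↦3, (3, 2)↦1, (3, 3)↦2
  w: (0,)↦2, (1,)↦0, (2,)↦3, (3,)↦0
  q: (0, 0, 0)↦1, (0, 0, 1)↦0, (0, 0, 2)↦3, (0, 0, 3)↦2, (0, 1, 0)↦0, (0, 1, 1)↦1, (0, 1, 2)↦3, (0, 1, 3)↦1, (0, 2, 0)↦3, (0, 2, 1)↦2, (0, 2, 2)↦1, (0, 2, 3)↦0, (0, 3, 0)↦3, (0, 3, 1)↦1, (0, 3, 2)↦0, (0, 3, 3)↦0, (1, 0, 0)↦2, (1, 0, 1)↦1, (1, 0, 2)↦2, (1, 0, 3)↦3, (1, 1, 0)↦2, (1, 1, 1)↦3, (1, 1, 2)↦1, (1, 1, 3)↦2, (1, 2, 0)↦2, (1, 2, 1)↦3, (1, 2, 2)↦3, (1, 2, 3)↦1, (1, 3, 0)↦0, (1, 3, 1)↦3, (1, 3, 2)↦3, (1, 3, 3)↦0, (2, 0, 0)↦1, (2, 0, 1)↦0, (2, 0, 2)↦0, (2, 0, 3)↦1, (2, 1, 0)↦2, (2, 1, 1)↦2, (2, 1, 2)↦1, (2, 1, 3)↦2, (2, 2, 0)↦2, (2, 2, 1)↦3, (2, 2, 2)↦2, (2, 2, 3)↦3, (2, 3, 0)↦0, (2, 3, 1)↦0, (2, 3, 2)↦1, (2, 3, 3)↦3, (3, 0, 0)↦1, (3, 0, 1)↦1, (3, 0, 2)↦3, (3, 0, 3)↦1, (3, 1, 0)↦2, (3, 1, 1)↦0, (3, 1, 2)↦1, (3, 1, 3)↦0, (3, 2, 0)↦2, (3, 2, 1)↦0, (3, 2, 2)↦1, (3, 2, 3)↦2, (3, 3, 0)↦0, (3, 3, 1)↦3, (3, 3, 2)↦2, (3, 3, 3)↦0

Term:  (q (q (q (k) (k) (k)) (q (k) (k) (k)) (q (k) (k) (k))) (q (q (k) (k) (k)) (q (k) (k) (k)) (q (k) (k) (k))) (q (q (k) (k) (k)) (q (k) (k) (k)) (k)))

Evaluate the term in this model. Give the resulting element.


value = 2

  k = 1
  k = 1
  k = 1
  (q (k) (k) (k)) = q(1, 1, 1) = 3
  k = 1
  k = 1
  k = 1
  (q (k) (k) (k)) = q(1, 1, 1) = 3
  k = 1
  k = 1
  k = 1
  (q (k) (k) (k)) = q(1, 1, 1) = 3
  (q (q (k) (k) (k)) (q (k) (k) (k)) (q (k) (k) (k))) = q(3, 3, 3) = 0
  k = 1
  k = 1
  k = 1
  (q (k) (k) (k)) = q(1, 1, 1) = 3
  k = 1
  k = 1
  k = 1
  (q (k) (k) (k)) = q(1, 1, 1) = 3
  k = 1
  k = 1
  k = 1
  (q (k) (k) (k)) = q(1, 1, 1) = 3
  (q (q (k) (k) (k)) (q (k) (k) (k)) (q (k) (k) (k))) = q(3, 3, 3) = 0
  k = 1
  k = 1
  k = 1
  (q (k) (k) (k)) = q(1, 1, 1) = 3
  k = 1
  k = 1
  k = 1
  (q (k) (k) (k)) = q(1, 1, 1) = 3
  k = 1
  (q (q (k) (k) (k)) (q (k) (k) (k)) (k)) = q(3, 3, 1) = 3
  (q (q (q (k) (k) (k)) (q (k) (k) (k)) (q (k) (k) (k))) (q (q (k) (k) (k)) (q (k) (k) (k)) (q (k) (k) (k))) (q (q (k) (k) (k)) (q (k) (k) (k)) (k))) = q(0, 0, 3) = 2


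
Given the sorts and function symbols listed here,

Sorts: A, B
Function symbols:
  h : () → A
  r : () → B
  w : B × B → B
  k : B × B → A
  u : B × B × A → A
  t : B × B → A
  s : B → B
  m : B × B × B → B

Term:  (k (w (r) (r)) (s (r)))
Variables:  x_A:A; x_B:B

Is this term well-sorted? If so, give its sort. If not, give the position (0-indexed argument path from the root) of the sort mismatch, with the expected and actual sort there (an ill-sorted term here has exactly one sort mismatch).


    (r) : B
    (r) : B
  (w (r) (r)) : B
    (r) : B
  (s (r)) : B
(k (w (r) (r)) (s (r))) : A

well-sorted; sort = A


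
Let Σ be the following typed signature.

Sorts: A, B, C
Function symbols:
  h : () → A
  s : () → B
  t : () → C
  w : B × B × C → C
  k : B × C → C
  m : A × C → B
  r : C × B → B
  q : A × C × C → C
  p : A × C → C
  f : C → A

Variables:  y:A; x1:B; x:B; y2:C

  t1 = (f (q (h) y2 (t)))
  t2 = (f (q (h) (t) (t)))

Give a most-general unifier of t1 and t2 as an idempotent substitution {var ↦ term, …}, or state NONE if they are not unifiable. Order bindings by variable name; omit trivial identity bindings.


{y2 ↦ (t)}


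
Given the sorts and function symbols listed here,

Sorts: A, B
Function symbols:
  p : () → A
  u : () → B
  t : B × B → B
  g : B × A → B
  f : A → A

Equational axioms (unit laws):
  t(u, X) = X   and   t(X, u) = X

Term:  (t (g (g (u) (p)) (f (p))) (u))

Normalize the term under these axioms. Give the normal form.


1. (t (g (g (u) (p)) (f (p))) (u))  →  (g (g (u) (p)) (f (p)))

normal form = (g (g (u) (p)) (f (p)))


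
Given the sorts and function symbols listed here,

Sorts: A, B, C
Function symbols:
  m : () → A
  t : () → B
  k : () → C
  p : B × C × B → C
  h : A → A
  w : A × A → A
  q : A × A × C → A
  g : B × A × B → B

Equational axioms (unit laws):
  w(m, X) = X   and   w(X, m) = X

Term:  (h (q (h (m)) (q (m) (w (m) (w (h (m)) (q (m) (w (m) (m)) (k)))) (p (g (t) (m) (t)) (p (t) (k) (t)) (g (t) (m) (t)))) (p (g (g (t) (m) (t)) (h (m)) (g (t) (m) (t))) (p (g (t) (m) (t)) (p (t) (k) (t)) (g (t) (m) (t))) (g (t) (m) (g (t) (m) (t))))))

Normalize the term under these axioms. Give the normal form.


1. (h (q (h (m)) (q (m) (w (m) (w (h (m)) (q (m) (w (m) (m)) (k)))) (p (g (t) (m) (t)) (p (t) (k) (t)) (g (t) (m) (t)))) (p (g (g (t) (m) (t)) (h (m)) (g (t) (m) (t))) (p (g (t) (m) (t)) (p (t) (k) (t)) (g (t) (m) (t))) (g (t) (m) (g (t) (m) (t))))))  →  (h (q (h (m)) (q (m) (w (h (m)) (q (m) (w (m) (m)) (k))) (p (g (t) (m) (t)) (p (t) (k) (t)) (g (t) (m) (t)))) (p (g (g (t) (m) (t)) (h (m)) (g (t) (m) (t))) (p (g (t) (m) (t)) (p (t) (k) (t)) (g (t) (m) (t))) (g (t) (m) (g (t) (m) (t))))))
2. (h (q (h (m)) (q (m) (w (h (m)) (q (m) (w (m) (m)) (k))) (p (g (t) (m) (t)) (p (t) (k) (t)) (g (t) (m) (t)))) (p (g (g (t) (m) (t)) (h (m)) (g (t) (m) (t))) (p (g (t) (m) (t)) (p (t) (k) (t)) (g (t) (m) (t))) (g (t) (m) (g (t) (m) (t))))))  →  (h (q (h (m)) (q (m) (w (h (m)) (q (m) (m) (k))) (p (g (t) (m) (t)) (p (t) (k) (t)) (g (t) (m) (t)))) (p (g (g (t) (m) (t)) (h (m)) (g (t) (m) (t))) (p (g (t) (m) (t)) (p (t) (k) (t)) (g (t) (m) (t))) (g (t) (m) (g (t) (m) (t))))))

normal form = (h (q (h (m)) (q (m) (w (h (m)) (q (m) (m) (k))) (p (g (t) (m) (t)) (p (t) (k) (t)) (g (t) (m) (t)))) (p (g (g (t) (m) (t)) (h (m)) (g (t) (m) (t))) (p (g (t) (m) (t)) (p (t) (k) (t)) (g (t) (m) (t))) (g (t) (m) (g (t) (m) (t))))))


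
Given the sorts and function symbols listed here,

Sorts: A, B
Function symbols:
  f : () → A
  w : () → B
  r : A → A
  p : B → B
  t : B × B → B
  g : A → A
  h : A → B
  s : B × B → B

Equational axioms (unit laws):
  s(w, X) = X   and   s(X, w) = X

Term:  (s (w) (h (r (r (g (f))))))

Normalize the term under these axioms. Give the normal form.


1. (s (w) (h (r (r (g (f))))))  →  (h (r (r (g (f)))))

normal form = (h (r (r (g (f)))))


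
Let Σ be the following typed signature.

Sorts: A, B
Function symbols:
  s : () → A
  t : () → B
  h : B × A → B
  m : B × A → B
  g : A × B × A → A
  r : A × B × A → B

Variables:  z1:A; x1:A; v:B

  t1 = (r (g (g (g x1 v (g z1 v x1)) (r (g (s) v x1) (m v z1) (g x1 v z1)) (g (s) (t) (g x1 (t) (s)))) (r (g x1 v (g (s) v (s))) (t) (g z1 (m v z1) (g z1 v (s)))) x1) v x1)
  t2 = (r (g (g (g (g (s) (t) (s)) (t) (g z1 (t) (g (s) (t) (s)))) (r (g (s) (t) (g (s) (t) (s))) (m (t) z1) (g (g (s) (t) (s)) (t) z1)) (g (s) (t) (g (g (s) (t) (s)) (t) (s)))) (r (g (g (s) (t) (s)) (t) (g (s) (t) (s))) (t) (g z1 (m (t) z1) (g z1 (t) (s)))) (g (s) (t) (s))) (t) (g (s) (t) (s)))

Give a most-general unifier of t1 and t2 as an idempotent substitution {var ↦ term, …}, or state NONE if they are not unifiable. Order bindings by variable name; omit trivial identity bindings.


{v ↦ (t), x1 ↦ (g (s) (t) (s))}


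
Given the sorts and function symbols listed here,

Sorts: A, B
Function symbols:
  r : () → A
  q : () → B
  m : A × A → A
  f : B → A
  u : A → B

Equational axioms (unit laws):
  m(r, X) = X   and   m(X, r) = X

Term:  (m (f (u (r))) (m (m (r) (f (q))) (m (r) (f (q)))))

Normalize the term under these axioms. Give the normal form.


1. (m (f (u (r))) (m (m (r) (f (q))) (m (r) (f (q)))))  →  (m (f (u (r))) (m (f (q)) (m (r) (f (q)))))
2. (m (f (u (r))) (m (f (q)) (m (r) (f (q)))))  →  (m (f (u (r))) (m (f (q)) (f (q))))

normal form = (m (f (u (r))) (m (f (q)) (f (q))))


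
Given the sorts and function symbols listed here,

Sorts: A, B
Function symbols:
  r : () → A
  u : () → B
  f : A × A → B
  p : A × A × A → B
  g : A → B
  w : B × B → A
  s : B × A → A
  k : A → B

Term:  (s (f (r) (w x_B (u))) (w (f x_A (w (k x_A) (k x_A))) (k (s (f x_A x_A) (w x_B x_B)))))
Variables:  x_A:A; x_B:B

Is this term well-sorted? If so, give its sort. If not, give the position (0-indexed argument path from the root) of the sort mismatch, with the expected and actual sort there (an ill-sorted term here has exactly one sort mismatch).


well-sorted; sort = A

    (r) : A
      x_B : B
      (u) : B
    (w x_B (u)) : A
  (f (r) (w x_B (u))) : B
      x_A : A
          x_A : A
        (k x_A) : B
          x_A : A
        (k x_A) : B
      (w (k x_A) (k x_A)) : A
    (f x_A (w (k x_A) (k x_A))) : B
          x_A : A
          x_A : A
        (f x_A x_A) : B
          x_B : B
          x_B : B
        (w x_B x_B) : A
      (s (f x_A x_A) (w x_B x_B)) : A
    (k (s (f x_A x_A) (w x_B x_B))) : B
  (w (f x_A (w (k x_A) (k x_A))) (k (s (f x_A x_A) (w x_B x_B)))) : A
(s (f (r) (w x_B (u))) (w (f x_A (w (k x_A) (k x_A))) (k (s (f x_A x_A) (w x_B x_B))))) : A


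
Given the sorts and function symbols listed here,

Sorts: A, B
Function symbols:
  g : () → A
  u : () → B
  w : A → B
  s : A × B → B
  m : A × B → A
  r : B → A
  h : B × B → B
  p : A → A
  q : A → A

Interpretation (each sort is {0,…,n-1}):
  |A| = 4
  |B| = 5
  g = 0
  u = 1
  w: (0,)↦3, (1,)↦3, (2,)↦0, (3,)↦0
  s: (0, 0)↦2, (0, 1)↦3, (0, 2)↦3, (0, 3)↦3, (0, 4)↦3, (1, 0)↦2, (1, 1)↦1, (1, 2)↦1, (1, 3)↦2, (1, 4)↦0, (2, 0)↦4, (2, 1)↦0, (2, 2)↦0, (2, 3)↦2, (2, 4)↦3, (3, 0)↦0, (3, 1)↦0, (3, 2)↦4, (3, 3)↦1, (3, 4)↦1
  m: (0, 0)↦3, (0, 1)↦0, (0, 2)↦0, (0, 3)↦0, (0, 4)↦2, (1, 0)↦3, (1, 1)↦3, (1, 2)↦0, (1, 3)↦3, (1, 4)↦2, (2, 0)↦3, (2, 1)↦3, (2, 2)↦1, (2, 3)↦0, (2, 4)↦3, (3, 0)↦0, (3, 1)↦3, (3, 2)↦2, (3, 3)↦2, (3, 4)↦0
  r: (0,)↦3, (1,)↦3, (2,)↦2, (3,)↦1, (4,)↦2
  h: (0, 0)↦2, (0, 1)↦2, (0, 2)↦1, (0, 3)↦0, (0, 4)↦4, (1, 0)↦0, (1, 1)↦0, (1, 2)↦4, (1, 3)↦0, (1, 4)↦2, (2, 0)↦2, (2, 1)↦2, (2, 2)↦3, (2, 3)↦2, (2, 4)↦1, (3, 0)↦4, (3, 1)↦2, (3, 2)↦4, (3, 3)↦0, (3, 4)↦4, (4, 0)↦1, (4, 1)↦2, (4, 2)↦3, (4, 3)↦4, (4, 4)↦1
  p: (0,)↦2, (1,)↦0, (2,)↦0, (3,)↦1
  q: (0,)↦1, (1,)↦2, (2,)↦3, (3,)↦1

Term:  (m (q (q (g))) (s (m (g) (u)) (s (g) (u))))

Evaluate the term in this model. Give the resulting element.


value = 0

  g = 0
  (q (g)) = q(0,) = 1
  (q (q (g))) = q(1,) = 2
  g = 0
  u = 1
  (m (g) (u)) = m(0, 1) = 0
  g = 0
  u = 1
  (s (g) (u)) = s(0, 1) = 3
  (s (m (g) (u)) (s (g) (u))) = s(0, 3) = 3
  (m (q (q (g))) (s (m (g) (u)) (s (g) (u)))) = m(2, 3) = 0


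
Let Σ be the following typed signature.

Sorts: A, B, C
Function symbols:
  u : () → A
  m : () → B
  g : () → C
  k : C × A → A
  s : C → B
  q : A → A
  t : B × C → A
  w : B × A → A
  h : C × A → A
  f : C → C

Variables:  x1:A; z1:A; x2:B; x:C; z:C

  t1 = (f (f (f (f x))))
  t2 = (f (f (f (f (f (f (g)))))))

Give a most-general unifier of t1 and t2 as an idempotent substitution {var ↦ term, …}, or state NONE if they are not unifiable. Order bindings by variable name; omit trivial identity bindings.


{x ↦ (f (f (g)))}


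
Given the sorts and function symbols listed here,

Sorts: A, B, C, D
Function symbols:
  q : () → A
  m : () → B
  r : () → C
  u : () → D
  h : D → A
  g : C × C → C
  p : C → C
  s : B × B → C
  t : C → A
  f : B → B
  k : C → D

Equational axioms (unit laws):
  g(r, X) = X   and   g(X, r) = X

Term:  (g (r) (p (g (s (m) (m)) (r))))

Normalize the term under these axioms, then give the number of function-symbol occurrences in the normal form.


size = 4

1. (g (r) (p (g (s (m) (m)) (r))))  →  (p (g (s (m) (m)) (r)))
2. (p (g (s (m) (m)) (r)))  →  (p (s (m) (m)))
normal form: (p (s (m) (m)))


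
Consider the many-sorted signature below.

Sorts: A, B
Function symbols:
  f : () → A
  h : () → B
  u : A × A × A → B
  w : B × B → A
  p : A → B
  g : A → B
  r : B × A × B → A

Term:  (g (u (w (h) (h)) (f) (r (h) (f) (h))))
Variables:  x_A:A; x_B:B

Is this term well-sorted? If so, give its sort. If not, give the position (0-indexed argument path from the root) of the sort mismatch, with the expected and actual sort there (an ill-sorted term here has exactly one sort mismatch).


ill-sorted at position [0]: expected A, got B

      (h) : B
      (h) : B
    (w (h) (h)) : A
    (f) : A
      (h) : B
      (f) : A
      (h) : B
    (r (h) (f) (h)) : A
  (u (w (h) (h)) (f) (r (h) (f) (h))) : B
(g (u (w (h) (h)) (f) (r (h) (f) (h)))) : ✗ arg 0 at [0] has sort B, expected A


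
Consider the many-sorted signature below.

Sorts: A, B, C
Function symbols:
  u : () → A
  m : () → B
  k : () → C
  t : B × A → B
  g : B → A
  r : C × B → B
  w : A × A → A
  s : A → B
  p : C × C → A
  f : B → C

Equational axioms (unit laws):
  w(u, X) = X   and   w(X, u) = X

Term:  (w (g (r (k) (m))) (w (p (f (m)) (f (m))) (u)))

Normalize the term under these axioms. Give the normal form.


1. (w (g (r (k) (m))) (w (p (f (m)) (f (m))) (u)))  →  (w (g (r (k) (m))) (p (f (m)) (f (m))))

normal form = (w (g (r (k) (m))) (p (f (m)) (f (m))))


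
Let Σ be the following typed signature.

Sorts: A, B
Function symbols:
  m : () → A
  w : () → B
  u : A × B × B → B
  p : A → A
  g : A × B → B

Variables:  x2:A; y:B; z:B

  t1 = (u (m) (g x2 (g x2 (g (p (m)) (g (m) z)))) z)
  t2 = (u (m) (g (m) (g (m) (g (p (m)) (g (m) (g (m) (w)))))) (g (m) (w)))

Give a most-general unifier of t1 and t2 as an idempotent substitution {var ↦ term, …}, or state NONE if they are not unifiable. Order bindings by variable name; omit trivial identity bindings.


{x2 ↦ (m), z ↦ (g (m) (w))}


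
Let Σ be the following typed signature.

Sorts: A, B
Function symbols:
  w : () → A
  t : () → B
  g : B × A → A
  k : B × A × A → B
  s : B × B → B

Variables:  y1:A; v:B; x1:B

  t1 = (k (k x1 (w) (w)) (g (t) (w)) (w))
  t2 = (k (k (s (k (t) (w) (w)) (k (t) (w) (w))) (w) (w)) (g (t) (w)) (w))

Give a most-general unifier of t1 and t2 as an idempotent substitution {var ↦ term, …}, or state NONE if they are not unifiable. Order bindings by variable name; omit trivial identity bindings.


{x1 ↦ (s (k (t) (w) (w)) (k (t) (w) (w)))}


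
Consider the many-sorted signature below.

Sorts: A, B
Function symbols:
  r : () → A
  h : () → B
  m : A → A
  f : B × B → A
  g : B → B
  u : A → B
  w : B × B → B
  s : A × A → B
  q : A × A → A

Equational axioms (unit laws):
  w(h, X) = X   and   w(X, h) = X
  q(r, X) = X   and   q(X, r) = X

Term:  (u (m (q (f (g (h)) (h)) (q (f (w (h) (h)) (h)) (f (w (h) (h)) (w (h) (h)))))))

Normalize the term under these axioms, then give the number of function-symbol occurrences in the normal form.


1. (u (m (q (f (g (h)) (h)) (q (f (w (h) (h)) (h)) (f (w (h) (h)) (w (h) (h)))))))  →  (u (m (q (f (g (h)) (h)) (q (f (h) (h)) (f (w (h) (h)) (w (h) (h)))))))
2. (u (m (q (f (g (h)) (h)) (q (f (h) (h)) (f (w (h) (h)) (w (h) (h)))))))  →  (u (m (q (f (g (h)) (h)) (q (f (h) (h)) (f (h) (w (h) (h)))))))
3. (u (m (q (f (g (h)) (h)) (q (f (h) (h)) (f (h) (w (h) (h)))))))  →  (u (m (q (f (g (h)) (h)) (q (f (h) (h)) (f (h) (h))))))
normal form: (u (m (q (f (g (h)) (h)) (q (f (h) (h)) (f (h) (h))))))

size = 14


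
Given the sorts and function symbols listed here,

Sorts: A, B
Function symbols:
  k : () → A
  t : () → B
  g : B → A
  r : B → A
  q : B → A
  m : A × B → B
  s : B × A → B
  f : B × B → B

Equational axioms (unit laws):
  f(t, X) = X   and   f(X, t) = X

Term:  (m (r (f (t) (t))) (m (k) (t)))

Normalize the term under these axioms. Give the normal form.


normal form = (m (r (t)) (m (k) (t)))

1. (m (r (f (t) (t))) (m (k) (t)))  →  (m (r (t)) (m (k) (t)))


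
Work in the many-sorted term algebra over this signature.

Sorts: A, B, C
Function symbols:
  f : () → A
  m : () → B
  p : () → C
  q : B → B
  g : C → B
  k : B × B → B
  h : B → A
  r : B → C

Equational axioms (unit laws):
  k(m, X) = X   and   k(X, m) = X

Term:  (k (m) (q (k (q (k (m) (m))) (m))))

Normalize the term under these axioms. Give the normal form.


normal form = (q (q (m)))

1. (k (m) (q (k (q (k (m) (m))) (m))))  →  (q (k (q (k (m) (m))) (m)))
2. (q (k (q (k (m) (m))) (m)))  →  (q (q (k (m) (m))))
3. (q (q (k (m) (m))))  →  (q (q (m)))


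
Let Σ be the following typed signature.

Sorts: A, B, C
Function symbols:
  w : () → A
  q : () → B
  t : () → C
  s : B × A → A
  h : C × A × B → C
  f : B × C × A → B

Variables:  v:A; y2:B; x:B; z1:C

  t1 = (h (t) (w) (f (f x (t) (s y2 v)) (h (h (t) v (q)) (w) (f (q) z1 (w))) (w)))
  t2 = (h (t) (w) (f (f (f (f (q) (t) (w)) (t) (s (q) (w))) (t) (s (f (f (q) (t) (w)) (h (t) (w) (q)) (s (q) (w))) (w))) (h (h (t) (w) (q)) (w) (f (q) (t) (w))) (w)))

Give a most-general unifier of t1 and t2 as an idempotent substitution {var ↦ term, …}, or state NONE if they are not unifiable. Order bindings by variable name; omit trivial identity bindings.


{v ↦ (w), x ↦ (f (f (q) (t) (w)) (t) (s (q) (w))), y2 ↦ (f (f (q) (t) (w)) (h (t) (w) (q)) (s (q) (w))), z1 ↦ (t)}


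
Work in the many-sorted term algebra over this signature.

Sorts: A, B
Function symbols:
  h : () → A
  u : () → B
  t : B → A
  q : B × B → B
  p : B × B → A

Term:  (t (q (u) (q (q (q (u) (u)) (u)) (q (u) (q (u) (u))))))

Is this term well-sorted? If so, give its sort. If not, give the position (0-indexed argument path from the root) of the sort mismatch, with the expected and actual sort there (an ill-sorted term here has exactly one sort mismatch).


well-sorted; sort = A

    (u) : B
          (u) : B
          (u) : B
        (q (u) (u)) : B
        (u) : B
      (q (q (u) (u)) (u)) : B
        (u) : B
          (u) : B
          (u) : B
        (q (u) (u)) : B
      (q (u) (q (u) (u))) : B
    (q (q (q (u) (u)) (u)) (q (u) (q (u) (u)))) : B
  (q (u) (q (q (q (u) (u)) (u)) (q (u) (q (u) (u))))) : B
(t (q (u) (q (q (q (u) (u)) (u)) (q (u) (q (u) (u)))))) : A


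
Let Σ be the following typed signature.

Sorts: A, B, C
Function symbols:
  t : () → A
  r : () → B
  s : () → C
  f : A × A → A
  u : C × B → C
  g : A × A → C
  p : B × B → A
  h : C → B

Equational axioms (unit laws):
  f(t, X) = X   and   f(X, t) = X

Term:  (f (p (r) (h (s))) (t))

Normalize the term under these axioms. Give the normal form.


1. (f (p (r) (h (s))) (t))  →  (p (r) (h (s)))

normal form = (p (r) (h (s)))


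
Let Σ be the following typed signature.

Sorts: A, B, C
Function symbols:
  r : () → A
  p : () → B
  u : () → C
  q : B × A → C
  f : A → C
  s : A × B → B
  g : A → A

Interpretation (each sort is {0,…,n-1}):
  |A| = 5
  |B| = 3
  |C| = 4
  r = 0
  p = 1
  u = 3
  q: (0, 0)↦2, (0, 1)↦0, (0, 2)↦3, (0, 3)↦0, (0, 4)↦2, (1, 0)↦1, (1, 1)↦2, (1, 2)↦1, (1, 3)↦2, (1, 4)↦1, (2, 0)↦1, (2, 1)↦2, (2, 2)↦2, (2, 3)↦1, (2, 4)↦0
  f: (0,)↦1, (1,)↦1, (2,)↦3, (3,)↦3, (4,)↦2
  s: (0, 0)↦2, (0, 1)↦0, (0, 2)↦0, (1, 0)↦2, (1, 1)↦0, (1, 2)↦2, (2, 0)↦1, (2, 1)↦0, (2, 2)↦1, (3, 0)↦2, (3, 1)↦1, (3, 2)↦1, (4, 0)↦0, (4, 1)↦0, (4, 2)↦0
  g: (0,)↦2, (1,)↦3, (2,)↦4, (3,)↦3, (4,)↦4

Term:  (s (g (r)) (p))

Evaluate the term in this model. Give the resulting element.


  r = 0
  (g (r)) = g(0,) = 2
  p = 1
  (s (g (r)) (p)) = s(2, 1) = 0

value = 0


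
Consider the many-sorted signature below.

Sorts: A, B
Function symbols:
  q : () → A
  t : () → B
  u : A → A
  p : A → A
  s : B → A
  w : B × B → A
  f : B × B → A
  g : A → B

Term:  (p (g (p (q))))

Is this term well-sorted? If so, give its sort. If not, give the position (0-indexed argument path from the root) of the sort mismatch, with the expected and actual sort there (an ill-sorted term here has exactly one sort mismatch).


      (q) : A
    (p (q)) : A
  (g (p (q))) : B
(p (g (p (q)))) : ✗ arg 0 at [0] has sort B, expected A

ill-sorted at position [0]: expected A, got B


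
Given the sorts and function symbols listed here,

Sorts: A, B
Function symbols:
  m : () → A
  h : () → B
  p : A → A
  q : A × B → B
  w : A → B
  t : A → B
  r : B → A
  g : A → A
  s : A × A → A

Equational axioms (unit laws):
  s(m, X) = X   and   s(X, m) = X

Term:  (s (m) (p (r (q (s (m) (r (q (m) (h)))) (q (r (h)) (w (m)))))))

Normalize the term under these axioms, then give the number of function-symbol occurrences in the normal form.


1. (s (m) (p (r (q (s (m) (r (q (m) (h)))) (q (r (h)) (w (m)))))))  →  (p (r (q (s (m) (r (q (m) (h)))) (q (r (h)) (w (m))))))
2. (p (r (q (s (m) (r (q (m) (h)))) (q (r (h)) (w (m))))))  →  (p (r (q (r (q (m) (h))) (q (r (h)) (w (m))))))
normal form: (p (r (q (r (q (m) (h))) (q (r (h)) (w (m))))))

size = 12


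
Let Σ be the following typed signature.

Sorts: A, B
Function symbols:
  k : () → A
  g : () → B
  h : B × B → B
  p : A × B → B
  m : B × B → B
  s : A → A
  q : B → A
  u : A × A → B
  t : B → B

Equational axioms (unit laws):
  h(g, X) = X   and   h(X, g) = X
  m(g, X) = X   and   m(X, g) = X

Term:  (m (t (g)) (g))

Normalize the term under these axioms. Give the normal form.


1. (m (t (g)) (g))  →  (t (g))

normal form = (t (g))


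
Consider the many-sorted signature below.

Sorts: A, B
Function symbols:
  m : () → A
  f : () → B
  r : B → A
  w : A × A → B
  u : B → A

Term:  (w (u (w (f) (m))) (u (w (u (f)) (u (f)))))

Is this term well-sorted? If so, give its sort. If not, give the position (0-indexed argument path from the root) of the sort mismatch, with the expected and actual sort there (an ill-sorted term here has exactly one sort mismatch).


ill-sorted at position [0, 0, 0]: expected A, got B

      (f) : B
      (m) : A
    (w (f) (m)) : ✗ arg 0 at [0, 0, 0] has sort B, expected A
        (f) : B
      (u (f)) : A
        (f) : B
      (u (f)) : A
    (w (u (f)) (u (f))) : B
  (u (w (u (f)) (u (f)))) : A


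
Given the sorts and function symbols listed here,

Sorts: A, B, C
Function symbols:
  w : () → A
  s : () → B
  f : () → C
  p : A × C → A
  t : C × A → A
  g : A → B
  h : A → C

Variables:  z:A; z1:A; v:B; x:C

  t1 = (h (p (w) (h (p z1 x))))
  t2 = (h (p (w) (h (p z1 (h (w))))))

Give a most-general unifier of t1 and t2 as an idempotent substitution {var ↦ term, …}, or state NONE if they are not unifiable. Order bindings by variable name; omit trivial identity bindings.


{x ↦ (h (w))}


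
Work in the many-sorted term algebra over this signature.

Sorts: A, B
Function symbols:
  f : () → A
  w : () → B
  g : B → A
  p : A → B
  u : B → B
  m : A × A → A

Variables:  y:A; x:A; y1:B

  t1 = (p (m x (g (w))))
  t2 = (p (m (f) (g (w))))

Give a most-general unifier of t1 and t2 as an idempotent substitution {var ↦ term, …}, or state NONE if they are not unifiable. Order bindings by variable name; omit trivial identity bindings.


{x ↦ (f)}


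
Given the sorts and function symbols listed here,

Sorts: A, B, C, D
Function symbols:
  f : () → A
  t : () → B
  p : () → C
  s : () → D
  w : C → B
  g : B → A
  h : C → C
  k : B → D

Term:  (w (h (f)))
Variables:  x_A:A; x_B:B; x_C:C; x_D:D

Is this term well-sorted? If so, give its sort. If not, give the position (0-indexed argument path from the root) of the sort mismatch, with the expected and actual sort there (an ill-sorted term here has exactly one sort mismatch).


    (f) : A
  (h (f)) : ✗ arg 0 at [0, 0] has sort A, expected C

ill-sorted at position [0, 0]: expected C, got A


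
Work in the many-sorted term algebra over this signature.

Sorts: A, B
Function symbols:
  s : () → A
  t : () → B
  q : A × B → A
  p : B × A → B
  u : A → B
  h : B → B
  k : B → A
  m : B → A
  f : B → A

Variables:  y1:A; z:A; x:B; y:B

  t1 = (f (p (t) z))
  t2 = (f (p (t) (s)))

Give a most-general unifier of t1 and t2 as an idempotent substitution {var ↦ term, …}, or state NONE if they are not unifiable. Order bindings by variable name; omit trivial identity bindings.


{z ↦ (s)}


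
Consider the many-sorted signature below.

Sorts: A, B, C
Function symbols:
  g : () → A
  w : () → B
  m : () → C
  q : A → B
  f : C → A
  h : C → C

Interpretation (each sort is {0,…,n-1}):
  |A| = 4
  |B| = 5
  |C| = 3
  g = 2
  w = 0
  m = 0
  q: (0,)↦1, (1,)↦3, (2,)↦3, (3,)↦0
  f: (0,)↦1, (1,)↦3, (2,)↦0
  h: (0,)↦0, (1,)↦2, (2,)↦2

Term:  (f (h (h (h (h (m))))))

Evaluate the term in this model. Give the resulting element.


  m = 0
  (h (m)) = h(0,) = 0
  (h (h (m))) = h(0,) = 0
  (h (h (h (m)))) = h(0,) = 0
  (h (h (h (h (m))))) = h(0,) = 0
  (f (h (h (h (h (m)))))) = f(0,) = 1

value = 1


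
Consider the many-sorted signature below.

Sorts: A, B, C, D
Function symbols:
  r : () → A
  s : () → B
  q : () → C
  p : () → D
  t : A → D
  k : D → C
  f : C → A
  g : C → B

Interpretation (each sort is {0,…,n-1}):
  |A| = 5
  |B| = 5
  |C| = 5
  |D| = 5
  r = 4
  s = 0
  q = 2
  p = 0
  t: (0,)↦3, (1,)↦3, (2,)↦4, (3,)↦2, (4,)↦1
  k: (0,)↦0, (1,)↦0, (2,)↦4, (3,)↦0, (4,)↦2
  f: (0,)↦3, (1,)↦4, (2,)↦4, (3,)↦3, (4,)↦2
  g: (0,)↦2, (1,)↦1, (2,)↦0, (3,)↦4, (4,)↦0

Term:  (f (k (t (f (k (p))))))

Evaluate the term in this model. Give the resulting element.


  p = 0
  (k (p)) = k(0,) = 0
  (f (k (p))) = f(0,) = 3
  (t (f (k (p)))) = t(3,) = 2
  (k (t (f (k (p))))) = k(2,) = 4
  (f (k (t (f (k (p)))))) = f(4,) = 2

value = 2


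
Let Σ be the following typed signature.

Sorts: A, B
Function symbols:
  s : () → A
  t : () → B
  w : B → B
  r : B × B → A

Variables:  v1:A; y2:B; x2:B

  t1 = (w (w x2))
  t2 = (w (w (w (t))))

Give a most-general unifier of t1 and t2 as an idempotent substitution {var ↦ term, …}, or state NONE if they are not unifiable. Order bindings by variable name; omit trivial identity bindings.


{x2 ↦ (w (t))}


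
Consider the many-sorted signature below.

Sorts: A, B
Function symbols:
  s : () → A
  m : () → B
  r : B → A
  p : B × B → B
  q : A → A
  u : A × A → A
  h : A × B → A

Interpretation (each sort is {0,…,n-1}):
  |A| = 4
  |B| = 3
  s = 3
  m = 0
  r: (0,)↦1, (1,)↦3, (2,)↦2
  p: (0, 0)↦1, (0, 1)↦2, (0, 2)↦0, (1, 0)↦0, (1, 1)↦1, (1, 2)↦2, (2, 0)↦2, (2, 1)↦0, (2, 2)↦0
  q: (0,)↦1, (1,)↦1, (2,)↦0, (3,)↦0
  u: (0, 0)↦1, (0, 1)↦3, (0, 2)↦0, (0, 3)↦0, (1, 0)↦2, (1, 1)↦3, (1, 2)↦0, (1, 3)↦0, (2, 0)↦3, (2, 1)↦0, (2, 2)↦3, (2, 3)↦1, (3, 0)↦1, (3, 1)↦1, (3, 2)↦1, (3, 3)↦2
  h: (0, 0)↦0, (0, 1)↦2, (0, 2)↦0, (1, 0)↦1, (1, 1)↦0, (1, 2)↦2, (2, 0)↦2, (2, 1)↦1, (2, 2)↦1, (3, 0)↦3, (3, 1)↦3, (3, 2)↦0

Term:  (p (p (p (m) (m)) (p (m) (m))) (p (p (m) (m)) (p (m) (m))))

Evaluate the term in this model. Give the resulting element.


  m = 0
  m = 0
  (p (m) (m)) = p(0, 0) = 1
  m = 0
  m = 0
  (p (m) (m)) = p(0, 0) = 1
  (p (p (m) (m)) (p (m) (m))) = p(1, 1) = 1
  m = 0
  m = 0
  (p (m) (m)) = p(0, 0) = 1
  m = 0
  m = 0
  (p (m) (m)) = p(0, 0) = 1
  (p (p (m) (m)) (p (m) (m))) = p(1, 1) = 1
  (p (p (p (m) (m)) (p (m) (m))) (p (p (m) (m)) (p (m) (m)))) = p(1, 1) = 1

value = 1


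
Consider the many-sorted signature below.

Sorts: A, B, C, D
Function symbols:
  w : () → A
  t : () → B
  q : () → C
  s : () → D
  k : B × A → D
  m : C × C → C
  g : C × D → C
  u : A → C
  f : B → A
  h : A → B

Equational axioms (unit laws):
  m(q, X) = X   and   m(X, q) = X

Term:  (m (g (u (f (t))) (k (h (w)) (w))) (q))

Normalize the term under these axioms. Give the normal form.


1. (m (g (u (f (t))) (k (h (w)) (w))) (q))  →  (g (u (f (t))) (k (h (w)) (w)))

normal form = (g (u (f (t))) (k (h (w)) (w)))


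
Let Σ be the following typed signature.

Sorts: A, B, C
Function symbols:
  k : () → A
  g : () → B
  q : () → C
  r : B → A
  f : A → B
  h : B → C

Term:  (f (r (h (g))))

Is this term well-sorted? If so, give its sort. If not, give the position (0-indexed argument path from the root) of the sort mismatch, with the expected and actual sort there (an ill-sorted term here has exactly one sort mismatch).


      (g) : B
    (h (g)) : C
  (r (h (g))) : ✗ arg 0 at [0, 0] has sort C, expected B

ill-sorted at position [0, 0]: expected B, got C


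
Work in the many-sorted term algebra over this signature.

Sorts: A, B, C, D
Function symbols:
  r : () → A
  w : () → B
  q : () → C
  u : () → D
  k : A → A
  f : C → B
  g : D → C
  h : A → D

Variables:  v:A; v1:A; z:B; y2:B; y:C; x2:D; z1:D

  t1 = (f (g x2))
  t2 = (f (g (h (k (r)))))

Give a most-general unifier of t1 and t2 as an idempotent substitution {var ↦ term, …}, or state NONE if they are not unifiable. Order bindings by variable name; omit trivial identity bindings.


{x2 ↦ (h (k (r)))}


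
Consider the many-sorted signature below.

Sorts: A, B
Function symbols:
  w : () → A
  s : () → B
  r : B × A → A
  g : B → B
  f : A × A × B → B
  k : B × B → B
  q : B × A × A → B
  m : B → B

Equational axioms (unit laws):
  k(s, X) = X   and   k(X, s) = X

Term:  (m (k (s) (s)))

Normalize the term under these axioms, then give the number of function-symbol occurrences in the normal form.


size = 2

1. (m (k (s) (s)))  →  (m (s))
normal form: (m (s))
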